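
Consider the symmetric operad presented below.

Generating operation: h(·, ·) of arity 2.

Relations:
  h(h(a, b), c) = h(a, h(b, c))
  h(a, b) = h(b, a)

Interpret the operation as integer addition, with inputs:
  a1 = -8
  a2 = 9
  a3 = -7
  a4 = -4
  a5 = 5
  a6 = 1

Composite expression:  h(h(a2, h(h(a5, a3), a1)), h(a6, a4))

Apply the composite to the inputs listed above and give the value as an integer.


-4

h(a5, a3) = -2
h(h(a5, a3), a1) = -10
h(a2, h(h(a5, a3), a1)) = -1
h(a6, a4) = -3
h(h(a2, h(h(a5, a3), a1)), h(a6, a4)) = -4


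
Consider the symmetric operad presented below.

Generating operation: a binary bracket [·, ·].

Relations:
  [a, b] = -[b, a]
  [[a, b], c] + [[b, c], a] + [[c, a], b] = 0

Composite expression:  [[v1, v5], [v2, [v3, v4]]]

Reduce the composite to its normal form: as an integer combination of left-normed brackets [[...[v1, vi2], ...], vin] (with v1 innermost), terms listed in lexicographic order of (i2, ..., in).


[[[[v1, v5], v2], v3], v4] - [[[[v1, v5], v2], v4], v3] - [[[[v1, v5], v3], v4], v2] + [[[[v1, v5], v4], v3], v2]


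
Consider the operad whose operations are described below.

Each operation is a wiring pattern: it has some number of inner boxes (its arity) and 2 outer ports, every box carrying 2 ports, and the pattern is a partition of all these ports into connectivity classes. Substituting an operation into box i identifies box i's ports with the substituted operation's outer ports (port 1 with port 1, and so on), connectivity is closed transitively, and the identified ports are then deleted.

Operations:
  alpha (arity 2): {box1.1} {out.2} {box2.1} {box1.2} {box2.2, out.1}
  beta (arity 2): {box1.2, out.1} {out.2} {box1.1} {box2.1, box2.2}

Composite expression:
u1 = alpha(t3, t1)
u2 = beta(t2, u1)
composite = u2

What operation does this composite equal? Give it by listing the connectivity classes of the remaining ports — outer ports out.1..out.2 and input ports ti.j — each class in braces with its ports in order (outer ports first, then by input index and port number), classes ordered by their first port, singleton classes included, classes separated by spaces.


{out.1, t2.2} {out.2} {t1.1} {t1.2} {t2.1} {t3.1} {t3.2}


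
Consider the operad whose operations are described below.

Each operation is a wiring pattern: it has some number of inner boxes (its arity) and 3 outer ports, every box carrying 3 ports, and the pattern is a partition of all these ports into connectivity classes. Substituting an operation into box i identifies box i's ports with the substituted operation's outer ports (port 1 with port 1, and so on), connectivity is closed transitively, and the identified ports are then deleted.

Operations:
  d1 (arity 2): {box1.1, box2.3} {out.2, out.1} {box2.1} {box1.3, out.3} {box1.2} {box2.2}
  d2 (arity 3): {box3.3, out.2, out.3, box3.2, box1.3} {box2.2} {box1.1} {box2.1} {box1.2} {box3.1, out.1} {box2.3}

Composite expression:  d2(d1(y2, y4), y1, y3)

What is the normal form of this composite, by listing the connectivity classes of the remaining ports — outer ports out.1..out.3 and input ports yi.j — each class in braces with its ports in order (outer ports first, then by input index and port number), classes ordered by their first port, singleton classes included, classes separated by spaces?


{out.1, y3.1} {out.2, out.3, y2.3, y3.2, y3.3} {y1.1} {y1.2} {y1.3} {y2.1, y4.3} {y2.2} {y4.1} {y4.2}

Two ports join when wires chain via d2-identified ports.
composing d1 on (y2, y4), with out.j its own outer ports: {out.1, out.2} {out.3, y2.3} {y2.1, y4.3} {y2.2} {y4.1} {y4.2}
composing d2 on (y2, y4, y1, y3), with out.j its own outer ports: {out.1, y3.1} {out.2, out.3, y2.3, y3.2, y3.3} {y1.1} {y1.2} {y1.3} {y2.1, y4.3} {y2.2} {y4.1} {y4.2}


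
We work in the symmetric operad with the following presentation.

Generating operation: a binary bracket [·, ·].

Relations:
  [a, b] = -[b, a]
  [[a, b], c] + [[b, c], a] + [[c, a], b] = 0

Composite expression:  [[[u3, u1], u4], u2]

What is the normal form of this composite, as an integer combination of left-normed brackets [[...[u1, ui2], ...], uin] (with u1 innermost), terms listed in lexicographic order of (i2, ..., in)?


-[[[u1, u3], u4], u2]


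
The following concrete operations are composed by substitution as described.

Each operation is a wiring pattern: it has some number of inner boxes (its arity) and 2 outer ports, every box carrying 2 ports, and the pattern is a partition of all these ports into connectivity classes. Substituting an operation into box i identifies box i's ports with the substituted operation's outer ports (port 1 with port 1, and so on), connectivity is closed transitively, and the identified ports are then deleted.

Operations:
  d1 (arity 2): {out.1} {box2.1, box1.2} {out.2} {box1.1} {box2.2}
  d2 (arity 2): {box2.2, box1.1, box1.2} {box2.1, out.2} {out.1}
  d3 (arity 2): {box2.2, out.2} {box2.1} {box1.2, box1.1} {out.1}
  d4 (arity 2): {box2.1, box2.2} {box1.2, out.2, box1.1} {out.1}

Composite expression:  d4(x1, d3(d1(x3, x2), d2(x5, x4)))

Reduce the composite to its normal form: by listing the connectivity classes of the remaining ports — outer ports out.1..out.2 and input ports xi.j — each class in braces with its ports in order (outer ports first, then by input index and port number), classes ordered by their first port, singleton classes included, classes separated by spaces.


{out.1} {out.2, x1.1, x1.2} {x2.1, x3.2} {x2.2} {x3.1} {x4.1} {x4.2, x5.1, x5.2}

Reachability decides: close wires over d4-identified ports.
d1 over (x3, x2) gives {out.1} {out.2} {x2.1, x3.2} {x2.2} {x3.1}, out.j being that stage's outer ports
d2 over (x5, x4) gives {out.1} {out.2, x4.1} {x4.2, x5.1, x5.2}, out.j being that stage's outer ports
d3 over (x3, x2, x5, x4) gives {out.1} {out.2, x4.1} {x2.1, x3.2} {x2.2} {x3.1} {x4.2, x5.1, x5.2}, out.j being that stage's outer ports
d4 over (x1, x3, x2, x5, x4) gives {out.1} {out.2, x1.1, x1.2} {x2.1, x3.2} {x2.2} {x3.1} {x4.1} {x4.2, x5.1, x5.2}, out.j being that stage's outer ports


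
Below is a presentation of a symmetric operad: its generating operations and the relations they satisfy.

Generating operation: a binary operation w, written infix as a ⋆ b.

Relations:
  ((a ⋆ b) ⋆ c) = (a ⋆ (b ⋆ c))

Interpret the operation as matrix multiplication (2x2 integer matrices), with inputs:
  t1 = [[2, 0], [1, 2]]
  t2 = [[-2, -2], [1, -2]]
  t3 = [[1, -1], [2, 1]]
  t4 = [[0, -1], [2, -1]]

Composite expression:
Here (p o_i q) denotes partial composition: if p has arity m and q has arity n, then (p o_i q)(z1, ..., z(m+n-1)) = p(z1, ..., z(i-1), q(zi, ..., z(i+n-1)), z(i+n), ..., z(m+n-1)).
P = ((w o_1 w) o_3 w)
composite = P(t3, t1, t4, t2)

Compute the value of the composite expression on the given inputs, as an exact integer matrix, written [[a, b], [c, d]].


[[9, 6], [-15, 6]]


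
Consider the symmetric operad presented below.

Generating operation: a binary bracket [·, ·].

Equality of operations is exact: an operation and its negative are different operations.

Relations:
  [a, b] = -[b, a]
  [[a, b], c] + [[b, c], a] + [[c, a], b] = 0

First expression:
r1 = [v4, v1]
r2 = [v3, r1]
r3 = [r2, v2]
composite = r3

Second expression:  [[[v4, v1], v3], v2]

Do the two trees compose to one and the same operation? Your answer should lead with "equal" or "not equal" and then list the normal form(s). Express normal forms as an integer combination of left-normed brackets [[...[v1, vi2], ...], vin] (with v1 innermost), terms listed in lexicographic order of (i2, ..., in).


not equal: they reduce to [[[v1, v4], v3], v2] and -[[[v1, v4], v3], v2]

The first composite normalizes to [[[v1, v4], v3], v2]
The second composite normalizes to -[[[v1, v4], v3], v2]
The normal forms differ: not equal.


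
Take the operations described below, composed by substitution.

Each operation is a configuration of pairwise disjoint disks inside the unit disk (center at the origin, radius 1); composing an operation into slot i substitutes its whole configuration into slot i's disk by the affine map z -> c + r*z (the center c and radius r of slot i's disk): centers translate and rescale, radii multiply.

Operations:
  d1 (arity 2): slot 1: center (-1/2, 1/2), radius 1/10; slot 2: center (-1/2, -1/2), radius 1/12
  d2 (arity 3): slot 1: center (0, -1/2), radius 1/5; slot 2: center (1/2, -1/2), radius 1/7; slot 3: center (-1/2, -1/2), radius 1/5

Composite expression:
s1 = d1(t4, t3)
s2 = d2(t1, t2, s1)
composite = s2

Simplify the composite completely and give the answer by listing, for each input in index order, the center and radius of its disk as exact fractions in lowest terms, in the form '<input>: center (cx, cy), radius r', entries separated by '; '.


Each t-disk chains the slot maps above it in d2; radii multiply.
input t1: applying the 1 nested substitution gives center (0, -1/2), radius 1/5
input t2: applying the 1 nested substitution gives center (1/2, -1/2), radius 1/7
input t4: applying the 2 nested substitutions gives center (-3/5, -2/5), radius 1/50
input t3: applying the 2 nested substitutions gives center (-3/5, -3/5), radius 1/60

t1: center (0, -1/2), radius 1/5; t2: center (1/2, -1/2), radius 1/7; t3: center (-3/5, -3/5), radius 1/60; t4: center (-3/5, -2/5), radius 1/50


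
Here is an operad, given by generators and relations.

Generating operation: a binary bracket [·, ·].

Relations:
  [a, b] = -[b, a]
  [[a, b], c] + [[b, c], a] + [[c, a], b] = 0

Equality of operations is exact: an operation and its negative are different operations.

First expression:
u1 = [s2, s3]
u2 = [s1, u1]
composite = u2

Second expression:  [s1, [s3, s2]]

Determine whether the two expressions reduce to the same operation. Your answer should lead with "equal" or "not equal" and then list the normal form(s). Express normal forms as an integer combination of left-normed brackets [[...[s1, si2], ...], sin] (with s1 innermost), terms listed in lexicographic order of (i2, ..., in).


The first expression, normalized: [[s1, s2], s3] - [[s1, s3], s2]
The second expression, normalized: -[[s1, s2], s3] + [[s1, s3], s2]
Distinct normal forms: not equal.

not equal; the first gives [[s1, s2], s3] - [[s1, s3], s2] and the second -[[s1, s2], s3] + [[s1, s3], s2]


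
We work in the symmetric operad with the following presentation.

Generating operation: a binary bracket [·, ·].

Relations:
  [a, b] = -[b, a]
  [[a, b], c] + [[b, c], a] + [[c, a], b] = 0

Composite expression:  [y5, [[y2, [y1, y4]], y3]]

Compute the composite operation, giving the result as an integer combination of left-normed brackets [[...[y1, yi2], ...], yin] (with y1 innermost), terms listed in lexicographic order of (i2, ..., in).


[[[[y1, y4], y2], y3], y5]

A multilinear Lie element is pinned by y1-initial words (y1 innermost).
Composite bracket: [y5, [[y2, [y1, y4]], y3]]
Expanding via [a, b] = ab - ba: 16 signed words (2^4 = 16).
Words beginning with y1 determine it all:
  y1y4y2y3y5 (sign +1) contributes +[[[[y1, y4], y2], y3], y5]


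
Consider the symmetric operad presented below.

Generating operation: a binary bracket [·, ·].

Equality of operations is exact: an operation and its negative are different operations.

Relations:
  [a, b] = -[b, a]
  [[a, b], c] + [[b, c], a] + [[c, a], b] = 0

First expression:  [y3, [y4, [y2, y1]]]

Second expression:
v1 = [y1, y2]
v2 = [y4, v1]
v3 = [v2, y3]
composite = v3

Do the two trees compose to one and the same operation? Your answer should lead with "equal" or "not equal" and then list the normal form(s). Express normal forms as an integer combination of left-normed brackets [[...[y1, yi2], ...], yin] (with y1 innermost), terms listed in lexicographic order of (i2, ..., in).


equal: each reduces to -[[[y1, y2], y4], y3]

The first composite normalizes to -[[[y1, y2], y4], y3]
The second composite normalizes to -[[[y1, y2], y4], y3]
Both agree, so they are equal.


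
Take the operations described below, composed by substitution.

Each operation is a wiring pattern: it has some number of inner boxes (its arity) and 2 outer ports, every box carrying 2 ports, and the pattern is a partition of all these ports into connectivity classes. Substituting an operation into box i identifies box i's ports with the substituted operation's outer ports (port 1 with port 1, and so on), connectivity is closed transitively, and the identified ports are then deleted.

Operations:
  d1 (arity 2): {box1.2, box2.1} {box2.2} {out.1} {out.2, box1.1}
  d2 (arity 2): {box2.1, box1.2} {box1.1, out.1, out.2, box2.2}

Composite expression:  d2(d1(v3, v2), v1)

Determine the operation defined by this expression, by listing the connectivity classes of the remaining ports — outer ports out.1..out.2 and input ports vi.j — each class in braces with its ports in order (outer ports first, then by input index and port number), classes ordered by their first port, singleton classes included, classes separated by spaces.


Substituting into d2 glues patterns; closure does the rest.
the subtree at d1 composes to {out.1} {out.2, v3.1} {v2.1, v3.2} {v2.2} on (v3, v2); out.j = own outer ports
the subtree at d2 composes to {out.1, out.2, v1.2} {v1.1, v3.1} {v2.1, v3.2} {v2.2} on (v3, v2, v1); out.j = own outer ports

{out.1, out.2, v1.2} {v1.1, v3.1} {v2.1, v3.2} {v2.2}


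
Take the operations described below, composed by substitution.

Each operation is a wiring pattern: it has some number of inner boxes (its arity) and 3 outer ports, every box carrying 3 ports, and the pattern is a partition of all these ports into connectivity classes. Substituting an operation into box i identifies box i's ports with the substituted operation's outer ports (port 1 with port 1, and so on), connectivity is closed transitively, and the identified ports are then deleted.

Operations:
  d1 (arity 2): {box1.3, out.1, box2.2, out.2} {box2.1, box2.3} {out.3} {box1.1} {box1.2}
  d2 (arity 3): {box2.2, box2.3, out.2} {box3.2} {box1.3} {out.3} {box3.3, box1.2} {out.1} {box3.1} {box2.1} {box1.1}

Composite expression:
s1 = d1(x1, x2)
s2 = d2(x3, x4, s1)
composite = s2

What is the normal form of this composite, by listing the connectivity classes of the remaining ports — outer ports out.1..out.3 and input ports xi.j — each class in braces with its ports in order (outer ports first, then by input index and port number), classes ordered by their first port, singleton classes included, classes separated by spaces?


Reachability decides: close wires over d2-identified ports.
through d1, on inputs (x1, x2): {out.1, out.2, x1.3, x2.2} {out.3} {x1.1} {x1.2} {x2.1, x2.3} (out.j = stage outer ports)
through d2, on inputs (x3, x4, x1, x2): {out.1} {out.2, x4.2, x4.3} {out.3} {x1.1} {x1.2} {x1.3, x2.2} {x2.1, x2.3} {x3.1} {x3.2} {x3.3} {x4.1} (out.j = stage outer ports)

{out.1} {out.2, x4.2, x4.3} {out.3} {x1.1} {x1.2} {x1.3, x2.2} {x2.1, x2.3} {x3.1} {x3.2} {x3.3} {x4.1}


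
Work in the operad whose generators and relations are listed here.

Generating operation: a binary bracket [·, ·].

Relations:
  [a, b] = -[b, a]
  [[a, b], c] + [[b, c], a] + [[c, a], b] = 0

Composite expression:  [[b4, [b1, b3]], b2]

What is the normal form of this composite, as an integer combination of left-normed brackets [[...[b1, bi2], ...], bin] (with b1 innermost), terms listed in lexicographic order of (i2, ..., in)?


-[[[b1, b3], b4], b2]

In the tensor algebra, words opening b1 carry the b1-anchored form.
Composite bracket: [[b4, [b1, b3]], b2]
Each bracket splits as ab - ba, giving 8 signed words (2^3 = 8).
Collect the words opening with b1:
  from b1b3b4b2, sign -1: term -[[[b1, b3], b4], b2]


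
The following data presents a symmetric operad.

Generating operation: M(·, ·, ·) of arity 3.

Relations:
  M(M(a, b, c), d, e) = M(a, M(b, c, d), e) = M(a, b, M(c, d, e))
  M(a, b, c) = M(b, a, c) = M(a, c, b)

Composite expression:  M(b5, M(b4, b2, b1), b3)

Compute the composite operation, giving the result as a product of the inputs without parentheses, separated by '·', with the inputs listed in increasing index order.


b1 · b2 · b3 · b4 · b5


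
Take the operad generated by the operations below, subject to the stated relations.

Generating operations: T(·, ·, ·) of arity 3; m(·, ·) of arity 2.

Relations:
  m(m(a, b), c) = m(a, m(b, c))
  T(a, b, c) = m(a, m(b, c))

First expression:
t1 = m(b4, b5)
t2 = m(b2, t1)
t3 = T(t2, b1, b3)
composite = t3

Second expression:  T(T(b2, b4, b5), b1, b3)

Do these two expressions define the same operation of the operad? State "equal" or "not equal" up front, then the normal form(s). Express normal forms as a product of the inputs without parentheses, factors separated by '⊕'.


Normal form of the first expression: b2 ⊕ b4 ⊕ b5 ⊕ b1 ⊕ b3
Normal form of the second expression: b2 ⊕ b4 ⊕ b5 ⊕ b1 ⊕ b3
Identical normal forms: equal.

equal — both sides give b2 ⊕ b4 ⊕ b5 ⊕ b1 ⊕ b3


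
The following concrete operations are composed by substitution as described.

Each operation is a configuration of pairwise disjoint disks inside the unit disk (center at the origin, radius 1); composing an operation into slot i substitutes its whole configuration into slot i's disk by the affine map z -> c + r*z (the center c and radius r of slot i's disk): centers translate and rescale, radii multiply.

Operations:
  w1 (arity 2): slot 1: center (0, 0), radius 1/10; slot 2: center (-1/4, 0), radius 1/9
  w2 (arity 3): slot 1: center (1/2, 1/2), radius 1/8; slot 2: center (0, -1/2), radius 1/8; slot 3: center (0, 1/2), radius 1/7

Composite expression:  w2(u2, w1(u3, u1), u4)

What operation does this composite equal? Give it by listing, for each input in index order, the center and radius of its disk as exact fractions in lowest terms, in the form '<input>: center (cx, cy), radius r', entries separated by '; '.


u1: center (-1/32, -1/2), radius 1/72; u2: center (1/2, 1/2), radius 1/8; u3: center (0, -1/2), radius 1/80; u4: center (0, 1/2), radius 1/7

Below w2, radii multiply path by path; the u-disk centers shift.
u2: after 1 affine step, its disk has center (1/2, 1/2), radius 1/8
u3: after 2 affine steps, its disk has center (0, -1/2), radius 1/80
u1: after 2 affine steps, its disk has center (-1/32, -1/2), radius 1/72
u4: after 1 affine step, its disk has center (0, 1/2), radius 1/7


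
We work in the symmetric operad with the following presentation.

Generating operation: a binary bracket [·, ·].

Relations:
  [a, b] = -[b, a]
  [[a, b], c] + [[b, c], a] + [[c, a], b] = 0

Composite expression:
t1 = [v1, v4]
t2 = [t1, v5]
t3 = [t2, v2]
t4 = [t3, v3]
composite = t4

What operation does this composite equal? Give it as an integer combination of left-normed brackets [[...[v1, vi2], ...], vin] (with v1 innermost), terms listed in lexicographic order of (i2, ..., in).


[[[[v1, v4], v5], v2], v3]

In the tensor algebra, words opening v1 carry the v1-anchored form.
Composite bracket: [[[[v1, v4], v5], v2], v3]
Applying ab - ba throughout gives 16 signed words (2^4 = 16).
Only words starting with v1 matter:
  the word v1v4v5v2v3 carries sign +1 and contributes +[[[[v1, v4], v5], v2], v3]


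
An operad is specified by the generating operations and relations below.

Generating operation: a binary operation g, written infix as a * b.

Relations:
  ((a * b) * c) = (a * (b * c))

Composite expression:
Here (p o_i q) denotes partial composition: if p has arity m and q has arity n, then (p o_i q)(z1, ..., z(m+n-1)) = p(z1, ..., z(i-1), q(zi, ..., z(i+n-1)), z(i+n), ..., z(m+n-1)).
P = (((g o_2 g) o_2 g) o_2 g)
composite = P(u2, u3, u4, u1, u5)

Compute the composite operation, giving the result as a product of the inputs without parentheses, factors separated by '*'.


u2 * u3 * u4 * u1 * u5

Every regrouping of g is equal, so read the u-inputs in written order.
(u3 * u4) reduces to u3 * u4
((u3 * u4) * u1) reduces to u3 * u4 * u1
(((u3 * u4) * u1) * u5) reduces to u3 * u4 * u1 * u5
(u2 * (((u3 * u4) * u1) * u5)) reduces to u2 * u3 * u4 * u1 * u5


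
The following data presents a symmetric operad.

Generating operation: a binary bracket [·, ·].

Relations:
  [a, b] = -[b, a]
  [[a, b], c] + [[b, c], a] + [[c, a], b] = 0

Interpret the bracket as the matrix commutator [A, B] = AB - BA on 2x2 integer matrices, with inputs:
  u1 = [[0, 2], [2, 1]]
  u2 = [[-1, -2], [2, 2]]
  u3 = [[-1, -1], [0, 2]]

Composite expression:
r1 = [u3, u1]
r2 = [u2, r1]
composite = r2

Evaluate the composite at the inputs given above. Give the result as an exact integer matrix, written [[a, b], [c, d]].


[u3, u1] = [[-2, -7], [6, 2]]
[u2, [u3, u1]] = [[2, 13], [10, -2]]

[[2, 13], [10, -2]]


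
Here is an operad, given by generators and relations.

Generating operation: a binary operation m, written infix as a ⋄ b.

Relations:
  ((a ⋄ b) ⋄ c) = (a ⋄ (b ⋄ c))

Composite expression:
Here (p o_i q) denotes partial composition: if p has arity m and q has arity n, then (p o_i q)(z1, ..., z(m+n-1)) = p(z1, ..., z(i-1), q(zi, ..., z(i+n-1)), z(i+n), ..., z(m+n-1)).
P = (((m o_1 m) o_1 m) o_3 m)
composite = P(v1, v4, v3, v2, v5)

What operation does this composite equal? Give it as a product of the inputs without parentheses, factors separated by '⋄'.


v1 ⋄ v4 ⋄ v3 ⋄ v2 ⋄ v5

Under associativity of m, the answer is the v's in reading order.
(v1 ⋄ v4) reduces to v1 ⋄ v4
(v3 ⋄ v2) reduces to v3 ⋄ v2
((v1 ⋄ v4) ⋄ (v3 ⋄ v2)) reduces to v1 ⋄ v4 ⋄ v3 ⋄ v2
(((v1 ⋄ v4) ⋄ (v3 ⋄ v2)) ⋄ v5) reduces to v1 ⋄ v4 ⋄ v3 ⋄ v2 ⋄ v5


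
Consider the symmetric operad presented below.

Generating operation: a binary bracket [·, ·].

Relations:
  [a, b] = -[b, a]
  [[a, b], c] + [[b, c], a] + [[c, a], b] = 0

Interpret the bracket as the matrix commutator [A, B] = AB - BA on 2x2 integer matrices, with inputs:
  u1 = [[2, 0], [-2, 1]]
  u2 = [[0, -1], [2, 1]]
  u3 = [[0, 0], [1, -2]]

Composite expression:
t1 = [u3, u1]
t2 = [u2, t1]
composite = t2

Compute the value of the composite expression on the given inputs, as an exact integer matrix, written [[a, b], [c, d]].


[u3, u1] = [[0, 0], [5, 0]]
[u2, [u3, u1]] = [[-5, 0], [5, 5]]

[[-5, 0], [5, 5]]


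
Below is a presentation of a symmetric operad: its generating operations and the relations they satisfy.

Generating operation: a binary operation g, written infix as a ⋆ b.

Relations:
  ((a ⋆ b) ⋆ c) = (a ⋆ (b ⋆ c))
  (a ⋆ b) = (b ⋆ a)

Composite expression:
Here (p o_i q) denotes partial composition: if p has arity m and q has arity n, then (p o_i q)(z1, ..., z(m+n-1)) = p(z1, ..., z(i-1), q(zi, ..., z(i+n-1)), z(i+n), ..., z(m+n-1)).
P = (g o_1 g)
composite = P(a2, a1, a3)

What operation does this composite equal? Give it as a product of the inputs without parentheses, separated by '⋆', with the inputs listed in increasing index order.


a1 ⋆ a2 ⋆ a3

Reordering under g is free, so list the a-inputs canonically.
(a2 ⋆ a1) collapses to a2 ⋆ a1
((a2 ⋆ a1) ⋆ a3) collapses to a2 ⋆ a1 ⋆ a3
rearranged into index order: a1 ⋆ a2 ⋆ a3


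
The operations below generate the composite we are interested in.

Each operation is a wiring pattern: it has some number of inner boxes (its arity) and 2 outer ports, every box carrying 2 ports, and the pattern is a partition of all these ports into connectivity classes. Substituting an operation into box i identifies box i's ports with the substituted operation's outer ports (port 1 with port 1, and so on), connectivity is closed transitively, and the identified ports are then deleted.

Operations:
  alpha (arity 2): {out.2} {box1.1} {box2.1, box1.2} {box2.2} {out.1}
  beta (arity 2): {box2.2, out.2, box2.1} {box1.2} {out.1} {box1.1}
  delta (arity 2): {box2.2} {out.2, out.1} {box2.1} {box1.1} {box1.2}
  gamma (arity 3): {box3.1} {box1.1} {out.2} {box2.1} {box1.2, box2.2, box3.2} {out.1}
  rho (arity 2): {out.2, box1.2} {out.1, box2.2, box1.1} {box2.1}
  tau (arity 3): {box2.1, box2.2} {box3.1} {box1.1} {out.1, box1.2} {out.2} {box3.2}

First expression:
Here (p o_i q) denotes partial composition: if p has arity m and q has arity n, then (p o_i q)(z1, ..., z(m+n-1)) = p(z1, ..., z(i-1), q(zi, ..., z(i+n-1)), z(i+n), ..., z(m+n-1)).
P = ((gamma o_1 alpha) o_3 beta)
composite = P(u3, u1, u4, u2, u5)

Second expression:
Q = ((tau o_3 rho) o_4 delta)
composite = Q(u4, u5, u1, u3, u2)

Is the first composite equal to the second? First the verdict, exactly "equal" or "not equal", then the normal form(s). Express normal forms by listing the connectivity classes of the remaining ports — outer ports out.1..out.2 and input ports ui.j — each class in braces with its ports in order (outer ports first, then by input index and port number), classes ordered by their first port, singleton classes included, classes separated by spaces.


In normal form, the first expression is {out.1} {out.2} {u1.1, u3.2} {u1.2} {u2.1, u2.2, u5.2} {u3.1} {u4.1} {u4.2} {u5.1}
In normal form, the second expression is {out.1, u4.2} {out.2} {u1.1} {u1.2} {u2.1} {u2.2} {u3.1} {u3.2} {u4.1} {u5.1, u5.2}
Different reductions; not equal.

not equal — first {out.1} {out.2} {u1.1, u3.2} {u1.2} {u2.1, u2.2, u5.2} {u3.1} {u4.1} {u4.2} {u5.1}, second {out.1, u4.2} {out.2} {u1.1} {u1.2} {u2.1} {u2.2} {u3.1} {u3.2} {u4.1} {u5.1, u5.2}


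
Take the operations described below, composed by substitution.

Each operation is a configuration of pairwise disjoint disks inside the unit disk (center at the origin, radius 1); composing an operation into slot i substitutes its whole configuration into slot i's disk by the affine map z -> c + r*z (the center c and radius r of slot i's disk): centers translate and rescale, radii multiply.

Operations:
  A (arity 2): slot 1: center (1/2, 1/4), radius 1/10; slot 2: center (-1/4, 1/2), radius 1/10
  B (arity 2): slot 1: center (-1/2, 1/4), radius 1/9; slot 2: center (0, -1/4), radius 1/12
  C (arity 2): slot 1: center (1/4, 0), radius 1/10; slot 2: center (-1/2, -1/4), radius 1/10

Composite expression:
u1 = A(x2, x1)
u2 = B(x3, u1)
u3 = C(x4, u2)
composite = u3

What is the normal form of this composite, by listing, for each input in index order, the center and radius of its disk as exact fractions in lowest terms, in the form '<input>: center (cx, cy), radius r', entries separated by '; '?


x1: center (-241/480, -13/48), radius 1/1200; x2: center (-119/240, -131/480), radius 1/1200; x3: center (-11/20, -9/40), radius 1/90; x4: center (1/4, 0), radius 1/10

Nesting under C composes maps z -> c + r*z down each x-path.
input x4: composing its 1 substitution step yields center (1/4, 0), radius 1/10
input x3: composing its 2 substitution steps yields center (-11/20, -9/40), radius 1/90
input x2: composing its 3 substitution steps yields center (-119/240, -131/480), radius 1/1200
input x1: composing its 3 substitution steps yields center (-241/480, -13/48), radius 1/1200


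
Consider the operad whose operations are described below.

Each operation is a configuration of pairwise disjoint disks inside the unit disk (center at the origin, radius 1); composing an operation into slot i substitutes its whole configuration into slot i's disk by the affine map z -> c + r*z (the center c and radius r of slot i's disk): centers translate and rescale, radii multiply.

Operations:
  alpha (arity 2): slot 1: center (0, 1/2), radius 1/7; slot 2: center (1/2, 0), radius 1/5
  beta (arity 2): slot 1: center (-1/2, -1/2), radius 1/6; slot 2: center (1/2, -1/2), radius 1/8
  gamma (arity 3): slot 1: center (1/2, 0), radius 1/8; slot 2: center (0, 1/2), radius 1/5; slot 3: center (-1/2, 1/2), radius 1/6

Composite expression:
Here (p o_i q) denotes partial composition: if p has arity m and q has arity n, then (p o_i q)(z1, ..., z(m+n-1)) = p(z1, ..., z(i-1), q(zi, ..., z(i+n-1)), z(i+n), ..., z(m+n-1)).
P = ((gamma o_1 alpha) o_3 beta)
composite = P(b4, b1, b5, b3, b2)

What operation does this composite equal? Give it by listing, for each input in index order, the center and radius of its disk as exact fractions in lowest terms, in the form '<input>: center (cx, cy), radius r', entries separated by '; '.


b1: center (9/16, 0), radius 1/40; b2: center (-1/2, 1/2), radius 1/6; b3: center (1/10, 2/5), radius 1/40; b4: center (1/2, 1/16), radius 1/56; b5: center (-1/10, 2/5), radius 1/30

Only the slot chain above each b matters under gamma; compose those maps.
input b4: applying the 2 nested substitutions gives center (1/2, 1/16), radius 1/56
input b1: applying the 2 nested substitutions gives center (9/16, 0), radius 1/40
input b5: applying the 2 nested substitutions gives center (-1/10, 2/5), radius 1/30
input b3: applying the 2 nested substitutions gives center (1/10, 2/5), radius 1/40
input b2: applying the 1 nested substitution gives center (-1/2, 1/2), radius 1/6


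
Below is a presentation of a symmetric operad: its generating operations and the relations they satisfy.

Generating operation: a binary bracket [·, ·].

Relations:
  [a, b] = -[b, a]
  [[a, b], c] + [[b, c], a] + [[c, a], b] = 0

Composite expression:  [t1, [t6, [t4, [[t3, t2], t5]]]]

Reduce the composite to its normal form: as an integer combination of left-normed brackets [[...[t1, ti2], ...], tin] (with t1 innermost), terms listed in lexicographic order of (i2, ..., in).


-[[[[[t1, t2], t3], t5], t4], t6] + [[[[[t1, t3], t2], t5], t4], t6] + [[[[[t1, t4], t2], t3], t5], t6] - [[[[[t1, t4], t3], t2], t5], t6] - [[[[[t1, t4], t5], t2], t3], t6] + [[[[[t1, t4], t5], t3], t2], t6] + [[[[[t1, t5], t2], t3], t4], t6] - [[[[[t1, t5], t3], t2], t4], t6] + [[[[[t1, t6], t2], t3], t5], t4] - [[[[[t1, t6], t3], t2], t5], t4] - [[[[[t1, t6], t4], t2], t3], t5] + [[[[[t1, t6], t4], t3], t2], t5] + [[[[[t1, t6], t4], t5], t2], t3] - [[[[[t1, t6], t4], t5], t3], t2] - [[[[[t1, t6], t5], t2], t3], t4] + [[[[[t1, t6], t5], t3], t2], t4]

A multilinear Lie element is pinned by t1-initial words (t1 innermost).
Composite bracket: [t1, [t6, [t4, [[t3, t2], t5]]]]
Under [a, b] = ab - ba we get 32 signed associative words (2^5 = 32).
Keep just the words that open with t1:
  sign of t1t2t3t5t4t6 is -1, so it contributes -[[[[[t1, t2], t3], t5], t4], t6]
  sign of t1t3t2t5t4t6 is +1, so it contributes +[[[[[t1, t3], t2], t5], t4], t6]
  sign of t1t4t2t3t5t6 is +1, so it contributes +[[[[[t1, t4], t2], t3], t5], t6]
  sign of t1t4t3t2t5t6 is -1, so it contributes -[[[[[t1, t4], t3], t2], t5], t6]
  sign of t1t4t5t2t3t6 is -1, so it contributes -[[[[[t1, t4], t5], t2], t3], t6]
  sign of t1t4t5t3t2t6 is +1, so it contributes +[[[[[t1, t4], t5], t3], t2], t6]
  sign of t1t5t2t3t4t6 is +1, so it contributes +[[[[[t1, t5], t2], t3], t4], t6]
  sign of t1t5t3t2t4t6 is -1, so it contributes -[[[[[t1, t5], t3], t2], t4], t6]
  sign of t1t6t2t3t5t4 is +1, so it contributes +[[[[[t1, t6], t2], t3], t5], t4]
  sign of t1t6t3t2t5t4 is -1, so it contributes -[[[[[t1, t6], t3], t2], t5], t4]
  sign of t1t6t4t2t3t5 is -1, so it contributes -[[[[[t1, t6], t4], t2], t3], t5]
  sign of t1t6t4t3t2t5 is +1, so it contributes +[[[[[t1, t6], t4], t3], t2], t5]
  sign of t1t6t4t5t2t3 is +1, so it contributes +[[[[[t1, t6], t4], t5], t2], t3]
  sign of t1t6t4t5t3t2 is -1, so it contributes -[[[[[t1, t6], t4], t5], t3], t2]
  sign of t1t6t5t2t3t4 is -1, so it contributes -[[[[[t1, t6], t5], t2], t3], t4]
  sign of t1t6t5t3t2t4 is +1, so it contributes +[[[[[t1, t6], t5], t3], t2], t4]


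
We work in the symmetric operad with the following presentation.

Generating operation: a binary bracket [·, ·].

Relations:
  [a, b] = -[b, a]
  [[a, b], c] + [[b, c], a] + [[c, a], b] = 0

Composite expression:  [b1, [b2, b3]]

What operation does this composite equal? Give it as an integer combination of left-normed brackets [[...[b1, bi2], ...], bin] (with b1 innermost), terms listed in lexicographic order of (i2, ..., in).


[[b1, b2], b3] - [[b1, b3], b2]

Skip Jacobi rewriting: expand, keep b1-initial words, read off terms.
Composite bracket: [b1, [b2, b3]]
The bracket unfolds into 4 signed words via [a, b] = ab - ba (2^2 = 4).
Words beginning with b1 determine it all:
  b1b2b3 appears with sign +1, giving the term +[[b1, b2], b3]
  b1b3b2 appears with sign -1, giving the term -[[b1, b3], b2]


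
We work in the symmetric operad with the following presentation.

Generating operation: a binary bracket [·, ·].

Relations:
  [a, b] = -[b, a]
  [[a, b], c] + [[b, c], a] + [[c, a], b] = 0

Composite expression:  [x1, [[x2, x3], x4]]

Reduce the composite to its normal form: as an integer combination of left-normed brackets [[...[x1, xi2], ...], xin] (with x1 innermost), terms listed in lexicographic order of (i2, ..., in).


Left-normed coefficients sit on the x1-initial expansion words.
Composite bracket: [x1, [[x2, x3], x4]]
Applying ab - ba throughout gives 8 signed words (2^3 = 8).
Keep just the words that open with x1:
  sign of x1x2x3x4 is +1, so it contributes +[[[x1, x2], x3], x4]
  sign of x1x3x2x4 is -1, so it contributes -[[[x1, x3], x2], x4]
  sign of x1x4x2x3 is -1, so it contributes -[[[x1, x4], x2], x3]
  sign of x1x4x3x2 is +1, so it contributes +[[[x1, x4], x3], x2]

[[[x1, x2], x3], x4] - [[[x1, x3], x2], x4] - [[[x1, x4], x2], x3] + [[[x1, x4], x3], x2]


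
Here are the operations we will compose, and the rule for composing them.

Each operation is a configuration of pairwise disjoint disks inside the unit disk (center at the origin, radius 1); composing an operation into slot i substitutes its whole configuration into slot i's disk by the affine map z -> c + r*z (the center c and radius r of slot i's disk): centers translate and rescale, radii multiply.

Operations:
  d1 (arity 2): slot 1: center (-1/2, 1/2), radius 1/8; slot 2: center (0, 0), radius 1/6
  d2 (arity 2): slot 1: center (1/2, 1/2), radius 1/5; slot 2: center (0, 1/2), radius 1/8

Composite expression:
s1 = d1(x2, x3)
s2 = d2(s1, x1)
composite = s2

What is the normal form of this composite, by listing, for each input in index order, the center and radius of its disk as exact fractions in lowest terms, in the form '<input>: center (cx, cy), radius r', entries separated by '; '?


Nesting under d2 composes maps z -> c + r*z down each x-path.
for x2, the 2-step affine chain lands on center (2/5, 3/5), radius 1/40
for x3, the 2-step affine chain lands on center (1/2, 1/2), radius 1/30
for x1, the 1-step affine chain lands on center (0, 1/2), radius 1/8

x1: center (0, 1/2), radius 1/8; x2: center (2/5, 3/5), radius 1/40; x3: center (1/2, 1/2), radius 1/30


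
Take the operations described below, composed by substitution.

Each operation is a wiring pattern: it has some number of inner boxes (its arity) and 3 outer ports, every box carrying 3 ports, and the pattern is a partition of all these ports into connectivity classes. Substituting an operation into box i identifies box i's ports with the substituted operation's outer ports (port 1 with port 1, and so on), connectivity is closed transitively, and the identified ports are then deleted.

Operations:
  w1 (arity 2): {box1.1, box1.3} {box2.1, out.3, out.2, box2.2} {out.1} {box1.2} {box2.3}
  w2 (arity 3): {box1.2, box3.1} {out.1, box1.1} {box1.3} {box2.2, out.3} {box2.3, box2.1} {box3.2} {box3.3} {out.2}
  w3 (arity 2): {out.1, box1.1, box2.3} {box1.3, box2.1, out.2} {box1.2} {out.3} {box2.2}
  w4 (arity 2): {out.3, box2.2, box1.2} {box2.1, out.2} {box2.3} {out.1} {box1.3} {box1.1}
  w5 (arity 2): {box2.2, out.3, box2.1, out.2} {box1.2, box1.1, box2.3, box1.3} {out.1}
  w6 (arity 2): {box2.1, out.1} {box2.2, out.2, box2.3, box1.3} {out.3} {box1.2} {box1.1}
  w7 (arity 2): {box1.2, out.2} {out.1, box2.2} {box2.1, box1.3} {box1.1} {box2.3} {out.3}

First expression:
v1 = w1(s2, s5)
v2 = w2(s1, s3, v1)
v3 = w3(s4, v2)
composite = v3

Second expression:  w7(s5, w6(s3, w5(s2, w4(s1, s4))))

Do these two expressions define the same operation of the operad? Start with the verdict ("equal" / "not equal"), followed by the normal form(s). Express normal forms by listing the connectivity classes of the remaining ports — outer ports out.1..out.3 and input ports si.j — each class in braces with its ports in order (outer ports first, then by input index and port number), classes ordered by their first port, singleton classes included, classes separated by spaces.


not equal; first: {out.1, s3.2, s4.1} {out.2, s1.1, s4.3} {out.3} {s1.2} {s1.3} {s2.1, s2.3} {s2.2} {s3.1, s3.3} {s4.2} {s5.1, s5.2} {s5.3}; second: {out.1, s3.3, s4.1} {out.2, s5.2} {out.3} {s1.1} {s1.2, s2.1, s2.2, s2.3, s4.2} {s1.3} {s3.1} {s3.2} {s4.3} {s5.1} {s5.3}

Reducing the first expression gives {out.1, s3.2, s4.1} {out.2, s1.1, s4.3} {out.3} {s1.2} {s1.3} {s2.1, s2.3} {s2.2} {s3.1, s3.3} {s4.2} {s5.1, s5.2} {s5.3}
Reducing the second expression gives {out.1, s3.3, s4.1} {out.2, s5.2} {out.3} {s1.1} {s1.2, s2.1, s2.2, s2.3, s4.2} {s1.3} {s3.1} {s3.2} {s4.3} {s5.1} {s5.3}
Distinct normal forms: not equal.


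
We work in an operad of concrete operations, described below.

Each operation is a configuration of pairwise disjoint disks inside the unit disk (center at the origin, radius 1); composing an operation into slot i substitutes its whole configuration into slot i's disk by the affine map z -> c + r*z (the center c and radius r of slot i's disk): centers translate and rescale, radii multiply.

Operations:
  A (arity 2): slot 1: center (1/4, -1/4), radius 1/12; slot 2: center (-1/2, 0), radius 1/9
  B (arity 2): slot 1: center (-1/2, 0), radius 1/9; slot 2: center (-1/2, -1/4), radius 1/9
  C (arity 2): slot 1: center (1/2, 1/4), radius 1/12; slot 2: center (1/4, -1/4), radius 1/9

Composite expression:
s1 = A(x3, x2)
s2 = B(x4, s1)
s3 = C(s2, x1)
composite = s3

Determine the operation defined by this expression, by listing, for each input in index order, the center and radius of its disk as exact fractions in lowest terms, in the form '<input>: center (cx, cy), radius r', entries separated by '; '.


x1: center (1/4, -1/4), radius 1/9; x2: center (49/108, 11/48), radius 1/972; x3: center (199/432, 49/216), radius 1/1296; x4: center (11/24, 1/4), radius 1/108

Below C, radii multiply path by path; the x-disk centers shift.
tracing x4 down its 2-map path: center (11/24, 1/4), radius 1/108
tracing x3 down its 3-map path: center (199/432, 49/216), radius 1/1296
tracing x2 down its 3-map path: center (49/108, 11/48), radius 1/972
tracing x1 down its 1-map path: center (1/4, -1/4), radius 1/9


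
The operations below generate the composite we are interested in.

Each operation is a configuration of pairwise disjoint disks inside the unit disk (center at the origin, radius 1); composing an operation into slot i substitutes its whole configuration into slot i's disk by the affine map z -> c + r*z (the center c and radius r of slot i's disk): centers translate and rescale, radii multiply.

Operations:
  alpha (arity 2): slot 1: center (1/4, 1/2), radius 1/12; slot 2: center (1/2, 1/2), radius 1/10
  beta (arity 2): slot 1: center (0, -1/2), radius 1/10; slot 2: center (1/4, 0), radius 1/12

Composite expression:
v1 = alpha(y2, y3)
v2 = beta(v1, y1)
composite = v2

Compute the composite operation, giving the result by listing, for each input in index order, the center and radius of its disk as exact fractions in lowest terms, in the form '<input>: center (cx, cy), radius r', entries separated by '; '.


Each y-disk chains the slot maps above it in beta; radii multiply.
input y2: applying the 2 nested substitutions gives center (1/40, -9/20), radius 1/120
input y3: applying the 2 nested substitutions gives center (1/20, -9/20), radius 1/100
input y1: applying the 1 nested substitution gives center (1/4, 0), radius 1/12

y1: center (1/4, 0), radius 1/12; y2: center (1/40, -9/20), radius 1/120; y3: center (1/20, -9/20), radius 1/100


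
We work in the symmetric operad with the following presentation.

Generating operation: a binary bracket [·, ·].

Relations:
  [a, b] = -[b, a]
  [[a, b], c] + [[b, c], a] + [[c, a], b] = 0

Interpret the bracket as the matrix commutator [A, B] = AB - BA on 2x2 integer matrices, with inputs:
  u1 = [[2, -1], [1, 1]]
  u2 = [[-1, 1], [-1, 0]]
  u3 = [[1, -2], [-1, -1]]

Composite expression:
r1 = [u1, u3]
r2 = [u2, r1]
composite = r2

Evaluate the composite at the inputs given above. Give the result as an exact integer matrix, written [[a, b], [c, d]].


[[3, -6], [-3, -3]]

[u1, u3] = [[3, 0], [3, -3]]
[u2, [u1, u3]] = [[3, -6], [-3, -3]]
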